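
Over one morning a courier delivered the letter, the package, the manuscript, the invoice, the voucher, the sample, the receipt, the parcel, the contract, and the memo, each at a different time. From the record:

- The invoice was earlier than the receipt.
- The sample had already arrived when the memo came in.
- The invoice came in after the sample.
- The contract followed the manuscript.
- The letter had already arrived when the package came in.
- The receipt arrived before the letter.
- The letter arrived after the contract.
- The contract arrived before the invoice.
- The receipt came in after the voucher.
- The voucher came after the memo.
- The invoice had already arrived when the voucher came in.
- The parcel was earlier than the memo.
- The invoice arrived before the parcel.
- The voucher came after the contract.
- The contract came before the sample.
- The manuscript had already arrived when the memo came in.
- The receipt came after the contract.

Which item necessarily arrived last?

the package

Every other item has a chain of constraints placing it before the package, so the package is last.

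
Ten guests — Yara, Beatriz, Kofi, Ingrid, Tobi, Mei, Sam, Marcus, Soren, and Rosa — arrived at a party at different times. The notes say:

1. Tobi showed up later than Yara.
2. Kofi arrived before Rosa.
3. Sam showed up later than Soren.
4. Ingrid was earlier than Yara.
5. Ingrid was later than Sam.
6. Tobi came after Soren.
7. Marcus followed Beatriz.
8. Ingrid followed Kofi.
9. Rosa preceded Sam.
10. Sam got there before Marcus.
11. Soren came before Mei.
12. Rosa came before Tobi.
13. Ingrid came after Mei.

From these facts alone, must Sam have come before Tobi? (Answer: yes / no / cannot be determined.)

Chain the constraints: Sam → Ingrid → Yara → Tobi. Each link is directly stated, so Sam comes before Tobi.

yes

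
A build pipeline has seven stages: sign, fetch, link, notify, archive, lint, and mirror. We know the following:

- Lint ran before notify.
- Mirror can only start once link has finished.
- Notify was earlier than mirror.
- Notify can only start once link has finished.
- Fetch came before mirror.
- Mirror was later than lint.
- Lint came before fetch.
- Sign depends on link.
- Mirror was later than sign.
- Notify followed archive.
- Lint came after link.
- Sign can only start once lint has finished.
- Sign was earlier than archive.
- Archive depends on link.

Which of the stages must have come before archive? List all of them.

link, lint, sign

Directly stated before archive: link and sign.
Lint reaches archive via lint → sign → archive.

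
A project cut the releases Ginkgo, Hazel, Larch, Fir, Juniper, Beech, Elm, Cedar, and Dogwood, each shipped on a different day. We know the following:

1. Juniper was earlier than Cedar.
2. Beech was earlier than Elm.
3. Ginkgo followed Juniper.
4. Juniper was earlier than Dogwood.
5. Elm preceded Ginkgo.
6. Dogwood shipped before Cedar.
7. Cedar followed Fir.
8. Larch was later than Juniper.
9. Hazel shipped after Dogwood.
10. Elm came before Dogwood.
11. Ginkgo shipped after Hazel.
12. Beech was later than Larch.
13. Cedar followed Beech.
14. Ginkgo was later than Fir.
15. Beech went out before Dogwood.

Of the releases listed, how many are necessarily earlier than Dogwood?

4

Directly stated before Dogwood: Beech, Elm, and Juniper.
Larch reaches Dogwood via Larch → Beech → Dogwood.
That's Beech, Elm, Juniper, and Larch — 4 in all.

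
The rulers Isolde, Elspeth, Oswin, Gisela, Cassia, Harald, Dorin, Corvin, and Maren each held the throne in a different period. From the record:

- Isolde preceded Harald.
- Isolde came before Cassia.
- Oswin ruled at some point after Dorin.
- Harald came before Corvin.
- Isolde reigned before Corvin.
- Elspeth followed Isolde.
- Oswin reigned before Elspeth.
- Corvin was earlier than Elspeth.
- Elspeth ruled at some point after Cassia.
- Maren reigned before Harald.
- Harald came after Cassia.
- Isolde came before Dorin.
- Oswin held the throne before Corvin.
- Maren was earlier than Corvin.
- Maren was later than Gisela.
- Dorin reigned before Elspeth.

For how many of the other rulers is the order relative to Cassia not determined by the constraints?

4

Forced before Cassia: Isolde; forced after Cassia: Corvin, Elspeth, and Harald.
That leaves Dorin, Gisela, Maren, and Oswin with no forced order relative to Cassia — 4.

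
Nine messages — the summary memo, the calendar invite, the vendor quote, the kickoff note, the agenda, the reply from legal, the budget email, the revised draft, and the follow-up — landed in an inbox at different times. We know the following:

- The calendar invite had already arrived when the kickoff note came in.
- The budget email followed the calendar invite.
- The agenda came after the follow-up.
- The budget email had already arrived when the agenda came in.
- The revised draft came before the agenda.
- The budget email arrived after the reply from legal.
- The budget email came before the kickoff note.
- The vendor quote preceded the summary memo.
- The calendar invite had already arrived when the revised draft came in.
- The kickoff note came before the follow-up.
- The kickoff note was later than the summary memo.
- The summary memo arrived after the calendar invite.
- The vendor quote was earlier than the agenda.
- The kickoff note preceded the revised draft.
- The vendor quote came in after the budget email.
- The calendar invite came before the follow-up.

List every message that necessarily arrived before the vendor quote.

Directly stated before the vendor quote: the budget email.
The calendar invite reaches the vendor quote via the calendar invite → the budget email → the vendor quote.
The reply from legal reaches the vendor quote via the reply from legal → the budget email → the vendor quote.
No chain forces the kickoff note (or any of the others) ahead of the vendor quote.

the budget email, the calendar invite, the reply from legal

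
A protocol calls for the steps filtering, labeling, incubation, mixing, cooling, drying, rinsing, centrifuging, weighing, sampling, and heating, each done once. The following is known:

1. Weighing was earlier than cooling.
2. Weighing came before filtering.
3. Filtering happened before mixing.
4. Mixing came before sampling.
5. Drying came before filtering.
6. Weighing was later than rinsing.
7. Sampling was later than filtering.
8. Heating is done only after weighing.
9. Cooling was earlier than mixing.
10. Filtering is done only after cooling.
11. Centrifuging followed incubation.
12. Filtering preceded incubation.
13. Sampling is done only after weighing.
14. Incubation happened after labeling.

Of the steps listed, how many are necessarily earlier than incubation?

Directly stated before incubation: filtering and labeling.
Cooling reaches incubation via cooling → filtering → incubation.
Drying reaches incubation via drying → filtering → incubation.
Rinsing reaches incubation via rinsing → weighing → filtering → incubation.
Likewise weighing reaches incubation by chaining the stated constraints.
That's cooling, drying, filtering, labeling, rinsing, and weighing — 6 in all.

6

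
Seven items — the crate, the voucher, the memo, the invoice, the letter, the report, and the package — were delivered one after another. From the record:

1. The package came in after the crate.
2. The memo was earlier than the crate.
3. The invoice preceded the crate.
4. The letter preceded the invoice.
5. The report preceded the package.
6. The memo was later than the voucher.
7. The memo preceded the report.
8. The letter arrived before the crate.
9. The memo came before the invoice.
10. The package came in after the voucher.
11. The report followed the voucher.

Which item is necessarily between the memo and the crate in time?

Tracing the constraints gives the memo → the invoice → the crate, so the invoice sits after the memo and before the crate.
No other item is forced both after the memo and before the crate.

the invoice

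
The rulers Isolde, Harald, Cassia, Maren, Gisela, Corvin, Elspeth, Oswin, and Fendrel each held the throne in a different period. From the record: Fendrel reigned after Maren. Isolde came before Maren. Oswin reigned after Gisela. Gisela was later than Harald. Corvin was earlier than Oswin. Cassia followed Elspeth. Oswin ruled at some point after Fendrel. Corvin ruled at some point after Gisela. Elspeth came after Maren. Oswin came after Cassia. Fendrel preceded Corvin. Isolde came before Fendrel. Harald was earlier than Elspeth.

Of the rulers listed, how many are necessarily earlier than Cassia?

4

Directly stated before Cassia: Elspeth.
Harald reaches Cassia via Harald → Elspeth → Cassia.
Isolde reaches Cassia via Isolde → Maren → Elspeth → Cassia.
Maren reaches Cassia via Maren → Elspeth → Cassia.
No chain forces Gisela (or any of the others) ahead of Cassia.
That's Elspeth, Harald, Isolde, and Maren — 4 in all.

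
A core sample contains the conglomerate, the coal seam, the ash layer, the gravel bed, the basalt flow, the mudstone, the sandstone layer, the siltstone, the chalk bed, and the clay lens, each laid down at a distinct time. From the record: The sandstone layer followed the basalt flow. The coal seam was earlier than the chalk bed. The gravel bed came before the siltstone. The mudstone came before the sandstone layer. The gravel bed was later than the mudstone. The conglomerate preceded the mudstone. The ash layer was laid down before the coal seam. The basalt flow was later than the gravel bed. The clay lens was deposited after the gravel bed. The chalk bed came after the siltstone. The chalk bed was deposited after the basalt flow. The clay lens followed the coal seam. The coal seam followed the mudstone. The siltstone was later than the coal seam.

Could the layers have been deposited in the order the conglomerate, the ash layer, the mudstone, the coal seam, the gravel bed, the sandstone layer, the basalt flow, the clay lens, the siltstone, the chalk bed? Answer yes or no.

The constraints require the basalt flow before the sandstone layer, but in the proposed sequence the sandstone layer appears ahead of the basalt flow. That one violation is enough.

no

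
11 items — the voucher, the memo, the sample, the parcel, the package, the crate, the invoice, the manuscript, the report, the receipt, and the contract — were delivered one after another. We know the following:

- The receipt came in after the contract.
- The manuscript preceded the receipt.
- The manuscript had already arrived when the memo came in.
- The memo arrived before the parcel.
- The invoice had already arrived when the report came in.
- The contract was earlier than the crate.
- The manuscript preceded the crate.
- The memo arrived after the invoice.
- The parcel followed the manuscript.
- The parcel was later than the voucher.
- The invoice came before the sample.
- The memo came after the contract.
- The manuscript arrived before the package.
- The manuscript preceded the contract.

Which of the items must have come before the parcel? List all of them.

Directly stated before the parcel: the manuscript, the memo, and the voucher.
The contract reaches the parcel via the contract → the memo → the parcel.
The invoice reaches the parcel via the invoice → the memo → the parcel.

the contract, the invoice, the manuscript, the memo, the voucher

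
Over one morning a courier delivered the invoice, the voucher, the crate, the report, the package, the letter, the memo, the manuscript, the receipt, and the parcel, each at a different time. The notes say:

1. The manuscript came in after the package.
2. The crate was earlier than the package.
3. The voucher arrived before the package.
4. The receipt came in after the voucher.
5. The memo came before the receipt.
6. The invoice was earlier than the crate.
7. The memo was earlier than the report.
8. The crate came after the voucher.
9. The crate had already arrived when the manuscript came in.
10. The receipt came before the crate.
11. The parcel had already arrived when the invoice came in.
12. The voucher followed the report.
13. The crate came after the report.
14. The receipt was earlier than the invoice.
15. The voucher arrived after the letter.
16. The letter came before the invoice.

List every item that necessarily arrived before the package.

Directly stated before the package: the crate and the voucher.
The invoice reaches the package via the invoice → the crate → the package.
The letter reaches the package via the letter → the voucher → the package.
The memo reaches the package via the memo → the report → the crate → the package.
Likewise the parcel, the receipt, and the report each reach the package by chaining the stated constraints.
No chain forces the manuscript ahead of the package.

the crate, the invoice, the letter, the memo, the parcel, the receipt, the report, the voucher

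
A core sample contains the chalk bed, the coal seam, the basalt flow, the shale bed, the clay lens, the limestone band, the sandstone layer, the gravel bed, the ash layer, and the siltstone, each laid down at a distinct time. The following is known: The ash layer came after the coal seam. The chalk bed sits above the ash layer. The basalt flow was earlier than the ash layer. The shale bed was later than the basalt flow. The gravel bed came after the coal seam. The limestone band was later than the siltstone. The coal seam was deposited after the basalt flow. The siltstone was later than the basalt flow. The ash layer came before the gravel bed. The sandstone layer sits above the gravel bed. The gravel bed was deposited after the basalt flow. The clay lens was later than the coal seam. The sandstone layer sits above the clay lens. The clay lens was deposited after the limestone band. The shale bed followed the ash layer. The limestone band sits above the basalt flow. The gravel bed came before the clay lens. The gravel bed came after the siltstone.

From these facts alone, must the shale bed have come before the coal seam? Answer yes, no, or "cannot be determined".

Tracing the constraints gives the coal seam → the ash layer → the shale bed, so the coal seam must come before the shale bed.
That means the shale bed cannot be before the coal seam.

no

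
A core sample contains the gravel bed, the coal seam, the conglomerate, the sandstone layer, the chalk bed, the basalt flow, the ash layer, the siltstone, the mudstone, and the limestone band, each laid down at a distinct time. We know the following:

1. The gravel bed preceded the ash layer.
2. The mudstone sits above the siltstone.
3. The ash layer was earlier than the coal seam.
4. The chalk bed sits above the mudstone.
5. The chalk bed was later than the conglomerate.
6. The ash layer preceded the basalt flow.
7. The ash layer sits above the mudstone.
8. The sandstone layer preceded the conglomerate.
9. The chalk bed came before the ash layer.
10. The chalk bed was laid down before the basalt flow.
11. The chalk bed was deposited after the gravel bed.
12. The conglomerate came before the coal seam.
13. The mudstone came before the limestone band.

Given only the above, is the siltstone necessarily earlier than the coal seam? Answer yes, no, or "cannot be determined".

Chain the constraints: the siltstone → the mudstone → the ash layer → the coal seam. Each link is directly stated, so the siltstone comes before the coal seam.

yes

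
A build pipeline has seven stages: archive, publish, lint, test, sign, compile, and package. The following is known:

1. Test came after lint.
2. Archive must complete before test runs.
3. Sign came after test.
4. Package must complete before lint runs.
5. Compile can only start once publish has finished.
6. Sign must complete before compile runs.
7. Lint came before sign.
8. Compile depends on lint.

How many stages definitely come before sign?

Directly stated before sign: lint and test.
Archive reaches sign via archive → test → sign.
Package reaches sign via package → lint → sign.
No chain forces compile (or any of the others) ahead of sign.
That's archive, lint, package, and test — 4 in all.

4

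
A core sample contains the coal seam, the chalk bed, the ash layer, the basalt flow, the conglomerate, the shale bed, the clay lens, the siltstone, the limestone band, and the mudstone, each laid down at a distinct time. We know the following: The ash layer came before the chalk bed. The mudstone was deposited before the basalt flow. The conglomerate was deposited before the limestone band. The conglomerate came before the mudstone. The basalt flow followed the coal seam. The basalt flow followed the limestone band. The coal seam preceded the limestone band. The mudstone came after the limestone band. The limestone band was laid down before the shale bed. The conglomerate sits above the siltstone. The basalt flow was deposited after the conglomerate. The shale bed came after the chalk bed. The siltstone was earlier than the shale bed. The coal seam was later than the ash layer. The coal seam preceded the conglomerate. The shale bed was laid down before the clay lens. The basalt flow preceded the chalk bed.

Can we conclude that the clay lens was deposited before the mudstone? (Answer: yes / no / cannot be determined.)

Tracing the constraints gives the mudstone → the basalt flow → the chalk bed → the shale bed → the clay lens, so the mudstone must come before the clay lens.
That means the clay lens cannot be before the mudstone.

no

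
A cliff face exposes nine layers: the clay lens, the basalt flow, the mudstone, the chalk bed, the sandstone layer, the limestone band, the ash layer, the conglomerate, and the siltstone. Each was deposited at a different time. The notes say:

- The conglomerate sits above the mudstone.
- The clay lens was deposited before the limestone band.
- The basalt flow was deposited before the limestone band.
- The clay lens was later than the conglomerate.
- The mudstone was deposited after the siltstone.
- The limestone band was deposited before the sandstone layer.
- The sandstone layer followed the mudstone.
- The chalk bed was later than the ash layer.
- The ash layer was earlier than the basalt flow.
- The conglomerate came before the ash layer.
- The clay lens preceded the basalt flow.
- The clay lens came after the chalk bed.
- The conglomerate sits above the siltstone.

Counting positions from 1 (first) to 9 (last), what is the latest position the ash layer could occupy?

4

The ash layer must come before the basalt flow, the chalk bed, the clay lens, the limestone band, and the sandstone layer — 5 layers forced after it.
Everything else can be placed before the ash layer in some valid order, so the ash layer can sit as late as position 9 − 5 = 4.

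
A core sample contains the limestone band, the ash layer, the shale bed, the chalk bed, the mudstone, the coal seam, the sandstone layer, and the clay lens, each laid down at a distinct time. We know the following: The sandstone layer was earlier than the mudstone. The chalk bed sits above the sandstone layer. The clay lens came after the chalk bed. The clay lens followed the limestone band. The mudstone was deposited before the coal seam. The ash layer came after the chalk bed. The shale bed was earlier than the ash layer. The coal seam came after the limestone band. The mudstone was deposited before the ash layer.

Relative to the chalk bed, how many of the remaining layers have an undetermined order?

4

Forced before the chalk bed: the sandstone layer; forced after the chalk bed: the ash layer and the clay lens.
That leaves the coal seam, the limestone band, the mudstone, and the shale bed with no forced order relative to the chalk bed — 4.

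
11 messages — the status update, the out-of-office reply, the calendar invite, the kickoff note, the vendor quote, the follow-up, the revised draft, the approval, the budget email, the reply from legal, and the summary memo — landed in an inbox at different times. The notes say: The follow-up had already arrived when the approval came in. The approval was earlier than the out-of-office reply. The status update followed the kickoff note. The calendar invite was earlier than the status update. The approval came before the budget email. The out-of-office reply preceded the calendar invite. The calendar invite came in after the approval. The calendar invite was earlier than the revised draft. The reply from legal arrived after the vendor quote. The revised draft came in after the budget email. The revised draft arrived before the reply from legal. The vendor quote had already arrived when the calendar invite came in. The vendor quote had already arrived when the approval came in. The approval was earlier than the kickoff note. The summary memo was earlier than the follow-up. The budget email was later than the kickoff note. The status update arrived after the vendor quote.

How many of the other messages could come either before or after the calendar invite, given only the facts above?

2

Forced before the calendar invite: the approval, the follow-up, the out-of-office reply, the summary memo, and the vendor quote; forced after the calendar invite: the reply from legal, the revised draft, and the status update.
That leaves the budget email and the kickoff note with no forced order relative to the calendar invite — 2.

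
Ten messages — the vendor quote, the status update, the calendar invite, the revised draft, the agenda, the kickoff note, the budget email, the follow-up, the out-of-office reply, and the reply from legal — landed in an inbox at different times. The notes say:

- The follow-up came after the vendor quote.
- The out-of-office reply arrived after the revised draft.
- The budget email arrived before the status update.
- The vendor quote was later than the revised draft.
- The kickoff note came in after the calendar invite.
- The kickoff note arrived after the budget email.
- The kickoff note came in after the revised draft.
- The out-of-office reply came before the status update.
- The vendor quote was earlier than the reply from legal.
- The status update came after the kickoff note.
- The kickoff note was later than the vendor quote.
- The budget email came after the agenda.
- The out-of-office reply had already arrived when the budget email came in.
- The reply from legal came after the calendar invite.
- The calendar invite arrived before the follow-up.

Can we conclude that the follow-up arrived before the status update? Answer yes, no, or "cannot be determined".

cannot be determined

No chain of stated constraints runs from the follow-up to the status update, and none runs from the status update to the follow-up either.
So the relative order of the follow-up and the status update is not fixed by the given facts.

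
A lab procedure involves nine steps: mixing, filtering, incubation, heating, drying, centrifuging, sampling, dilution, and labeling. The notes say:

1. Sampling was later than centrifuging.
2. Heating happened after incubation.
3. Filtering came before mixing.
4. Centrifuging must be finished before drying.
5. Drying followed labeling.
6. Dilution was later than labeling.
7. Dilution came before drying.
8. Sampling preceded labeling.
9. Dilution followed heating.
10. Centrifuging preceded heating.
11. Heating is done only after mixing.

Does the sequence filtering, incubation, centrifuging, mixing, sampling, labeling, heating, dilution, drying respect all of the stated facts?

Check each stated constraint against the proposed order — e.g. incubation is ahead of heating; centrifuging is ahead of drying. Every pair is in the required order; nothing is violated.

yes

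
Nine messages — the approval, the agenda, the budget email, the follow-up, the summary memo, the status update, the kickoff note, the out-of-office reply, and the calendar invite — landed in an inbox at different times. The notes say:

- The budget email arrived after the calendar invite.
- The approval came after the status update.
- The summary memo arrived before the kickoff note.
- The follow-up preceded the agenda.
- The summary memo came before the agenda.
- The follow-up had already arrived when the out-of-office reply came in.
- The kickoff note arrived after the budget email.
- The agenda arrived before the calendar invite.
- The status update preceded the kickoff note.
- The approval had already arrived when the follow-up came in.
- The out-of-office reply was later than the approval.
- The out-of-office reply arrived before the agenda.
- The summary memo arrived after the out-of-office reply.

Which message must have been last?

Every other message has a chain of constraints placing it before the kickoff note, so the kickoff note is last.

the kickoff note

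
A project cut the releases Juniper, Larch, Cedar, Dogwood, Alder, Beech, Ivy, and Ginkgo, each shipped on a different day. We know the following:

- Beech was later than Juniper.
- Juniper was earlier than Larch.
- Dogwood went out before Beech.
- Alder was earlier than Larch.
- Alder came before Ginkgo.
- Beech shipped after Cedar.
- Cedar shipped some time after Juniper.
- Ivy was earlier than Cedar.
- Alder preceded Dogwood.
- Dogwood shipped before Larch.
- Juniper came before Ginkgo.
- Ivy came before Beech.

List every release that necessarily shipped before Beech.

Alder, Cedar, Dogwood, Ivy, Juniper

Directly stated before Beech: Cedar, Dogwood, Ivy, and Juniper.
Alder reaches Beech via Alder → Dogwood → Beech.
No chain forces Ginkgo (or any of the others) ahead of Beech.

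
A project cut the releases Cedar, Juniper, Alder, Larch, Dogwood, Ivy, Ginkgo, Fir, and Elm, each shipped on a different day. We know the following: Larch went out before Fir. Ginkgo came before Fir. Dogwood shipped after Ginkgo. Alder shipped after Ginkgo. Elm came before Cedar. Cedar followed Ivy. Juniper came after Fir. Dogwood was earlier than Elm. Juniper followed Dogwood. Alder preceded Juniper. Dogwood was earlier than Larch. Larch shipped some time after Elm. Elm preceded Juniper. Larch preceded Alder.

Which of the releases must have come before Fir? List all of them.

Directly stated before Fir: Ginkgo and Larch.
Dogwood reaches Fir via Dogwood → Larch → Fir.
Elm reaches Fir via Elm → Larch → Fir.
No chain forces Juniper (or any of the others) ahead of Fir.

Dogwood, Elm, Ginkgo, Larch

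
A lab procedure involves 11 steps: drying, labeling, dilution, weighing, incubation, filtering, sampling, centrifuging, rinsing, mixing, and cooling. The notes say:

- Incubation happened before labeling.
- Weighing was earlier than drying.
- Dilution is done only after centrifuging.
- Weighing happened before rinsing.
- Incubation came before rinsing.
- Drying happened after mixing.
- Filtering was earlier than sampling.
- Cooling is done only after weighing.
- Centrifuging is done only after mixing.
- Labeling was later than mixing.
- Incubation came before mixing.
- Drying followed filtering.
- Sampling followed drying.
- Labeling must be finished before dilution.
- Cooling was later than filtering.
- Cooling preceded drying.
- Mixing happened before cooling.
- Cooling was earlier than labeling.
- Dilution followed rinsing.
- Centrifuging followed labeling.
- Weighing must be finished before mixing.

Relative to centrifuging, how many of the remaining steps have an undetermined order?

Forced before centrifuging: cooling, filtering, incubation, labeling, mixing, and weighing; forced after centrifuging: dilution.
That leaves drying, rinsing, and sampling with no forced order relative to centrifuging — 3.

3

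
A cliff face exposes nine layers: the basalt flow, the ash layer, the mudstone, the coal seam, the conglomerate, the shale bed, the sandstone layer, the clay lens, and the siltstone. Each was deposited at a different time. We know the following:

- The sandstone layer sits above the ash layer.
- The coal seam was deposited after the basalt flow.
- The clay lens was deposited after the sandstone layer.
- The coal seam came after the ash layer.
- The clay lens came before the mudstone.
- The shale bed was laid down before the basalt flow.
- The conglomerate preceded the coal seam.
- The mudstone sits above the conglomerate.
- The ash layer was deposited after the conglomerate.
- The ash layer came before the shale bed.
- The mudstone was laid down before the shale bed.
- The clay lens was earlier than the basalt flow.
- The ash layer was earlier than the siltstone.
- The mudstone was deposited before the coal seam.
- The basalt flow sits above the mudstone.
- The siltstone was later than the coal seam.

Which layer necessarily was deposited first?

The conglomerate has a chain of constraints placing it before every other layer, so the conglomerate must be first.

the conglomerate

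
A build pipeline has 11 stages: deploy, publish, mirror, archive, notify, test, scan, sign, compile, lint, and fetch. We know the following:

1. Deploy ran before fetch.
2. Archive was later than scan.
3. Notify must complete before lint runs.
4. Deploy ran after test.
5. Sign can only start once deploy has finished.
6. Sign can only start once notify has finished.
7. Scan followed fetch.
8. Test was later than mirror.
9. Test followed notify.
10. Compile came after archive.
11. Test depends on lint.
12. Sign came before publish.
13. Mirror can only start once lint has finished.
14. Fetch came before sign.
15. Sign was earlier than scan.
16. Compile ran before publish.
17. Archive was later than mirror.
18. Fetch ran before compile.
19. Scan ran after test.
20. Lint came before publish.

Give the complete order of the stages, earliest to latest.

The constraints fix every adjacent pair, so only one ordering works:
notify → lint → mirror → test → deploy → fetch → sign → scan → archive → compile → publish.

notify, lint, mirror, test, deploy, fetch, sign, scan, archive, compile, publish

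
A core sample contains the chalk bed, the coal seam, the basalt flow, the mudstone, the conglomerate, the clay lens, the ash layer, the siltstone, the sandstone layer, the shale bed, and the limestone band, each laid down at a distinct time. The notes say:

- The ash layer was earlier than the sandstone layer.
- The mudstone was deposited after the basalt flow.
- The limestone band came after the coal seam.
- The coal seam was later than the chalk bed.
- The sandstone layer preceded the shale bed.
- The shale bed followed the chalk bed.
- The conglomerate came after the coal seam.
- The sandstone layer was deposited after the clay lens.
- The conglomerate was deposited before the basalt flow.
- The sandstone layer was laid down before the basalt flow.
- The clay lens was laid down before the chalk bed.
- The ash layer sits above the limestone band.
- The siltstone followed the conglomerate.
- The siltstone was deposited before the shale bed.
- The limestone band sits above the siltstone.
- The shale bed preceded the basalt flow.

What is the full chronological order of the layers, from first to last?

the clay lens, the chalk bed, the coal seam, the conglomerate, the siltstone, the limestone band, the ash layer, the sandstone layer, the shale bed, the basalt flow, the mudstone

The constraints fix every adjacent pair, so only one ordering works:
the clay lens → the chalk bed → the coal seam → the conglomerate → the siltstone → the limestone band → the ash layer → the sandstone layer → the shale bed → the basalt flow → the mudstone.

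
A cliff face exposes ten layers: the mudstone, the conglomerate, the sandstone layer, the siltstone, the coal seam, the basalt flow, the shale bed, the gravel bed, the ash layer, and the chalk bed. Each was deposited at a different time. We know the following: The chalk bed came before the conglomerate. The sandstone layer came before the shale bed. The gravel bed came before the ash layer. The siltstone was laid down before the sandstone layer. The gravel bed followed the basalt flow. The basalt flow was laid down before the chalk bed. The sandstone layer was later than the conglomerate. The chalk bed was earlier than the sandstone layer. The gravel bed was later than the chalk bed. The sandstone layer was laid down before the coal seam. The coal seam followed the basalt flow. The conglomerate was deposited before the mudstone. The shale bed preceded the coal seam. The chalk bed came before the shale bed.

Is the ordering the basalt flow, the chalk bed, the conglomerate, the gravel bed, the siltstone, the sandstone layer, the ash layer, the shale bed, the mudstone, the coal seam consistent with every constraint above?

Check each stated constraint against the proposed order — e.g. the chalk bed is ahead of the shale bed; the basalt flow is ahead of the coal seam. Every pair is in the required order; nothing is violated.

yes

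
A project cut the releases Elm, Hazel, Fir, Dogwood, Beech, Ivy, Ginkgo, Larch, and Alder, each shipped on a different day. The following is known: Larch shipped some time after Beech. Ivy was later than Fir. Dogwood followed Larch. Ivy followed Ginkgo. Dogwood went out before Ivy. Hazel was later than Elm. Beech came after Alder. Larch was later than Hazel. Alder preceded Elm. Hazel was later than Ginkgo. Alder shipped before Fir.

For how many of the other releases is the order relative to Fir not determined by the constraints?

6

Forced before Fir: Alder; forced after Fir: Ivy.
That leaves Beech, Dogwood, Elm, Ginkgo, Hazel, and Larch with no forced order relative to Fir — 6.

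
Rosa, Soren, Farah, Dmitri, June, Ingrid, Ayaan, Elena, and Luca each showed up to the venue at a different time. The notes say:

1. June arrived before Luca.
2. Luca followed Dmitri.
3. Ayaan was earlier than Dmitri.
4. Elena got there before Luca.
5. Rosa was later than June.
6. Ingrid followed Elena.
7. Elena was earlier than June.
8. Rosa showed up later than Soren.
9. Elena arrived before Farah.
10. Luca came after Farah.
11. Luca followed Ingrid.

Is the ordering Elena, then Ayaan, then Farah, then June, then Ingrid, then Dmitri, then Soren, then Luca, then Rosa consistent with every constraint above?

Check each stated constraint against the proposed order — e.g. Farah is ahead of Luca; Elena is ahead of Luca. Every pair is in the required order; nothing is violated.

yes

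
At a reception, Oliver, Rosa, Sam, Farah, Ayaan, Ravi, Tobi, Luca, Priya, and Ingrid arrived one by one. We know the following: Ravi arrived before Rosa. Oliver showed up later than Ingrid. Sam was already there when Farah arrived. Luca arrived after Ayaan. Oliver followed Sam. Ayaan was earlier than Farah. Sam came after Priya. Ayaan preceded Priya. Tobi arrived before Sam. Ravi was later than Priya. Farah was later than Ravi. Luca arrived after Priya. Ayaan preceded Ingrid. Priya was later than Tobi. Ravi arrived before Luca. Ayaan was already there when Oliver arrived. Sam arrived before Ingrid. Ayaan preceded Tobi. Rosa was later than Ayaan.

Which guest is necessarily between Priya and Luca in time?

Tracing the constraints gives Priya → Ravi → Luca, so Ravi sits after Priya and before Luca.
No other guest is forced both after Priya and before Luca.

Ravi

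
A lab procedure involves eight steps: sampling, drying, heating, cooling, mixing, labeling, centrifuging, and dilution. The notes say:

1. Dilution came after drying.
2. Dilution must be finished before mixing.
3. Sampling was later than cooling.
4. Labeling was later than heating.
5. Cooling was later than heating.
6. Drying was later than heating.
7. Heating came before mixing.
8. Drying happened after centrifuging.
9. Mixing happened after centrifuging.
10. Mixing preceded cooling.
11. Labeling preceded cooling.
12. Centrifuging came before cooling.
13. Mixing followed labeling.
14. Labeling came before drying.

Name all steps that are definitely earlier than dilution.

centrifuging, drying, heating, labeling

Directly stated before dilution: drying.
Centrifuging reaches dilution via centrifuging → drying → dilution.
Heating reaches dilution via heating → drying → dilution.
Labeling reaches dilution via labeling → drying → dilution.
No chain forces mixing (or any of the others) ahead of dilution.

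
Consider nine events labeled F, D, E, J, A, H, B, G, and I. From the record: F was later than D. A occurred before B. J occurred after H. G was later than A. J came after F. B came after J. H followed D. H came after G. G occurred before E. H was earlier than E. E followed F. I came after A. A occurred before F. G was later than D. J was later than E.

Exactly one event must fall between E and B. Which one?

Tracing the constraints gives E → J → B, so J sits after E and before B.
No other event is forced both after E and before B.

J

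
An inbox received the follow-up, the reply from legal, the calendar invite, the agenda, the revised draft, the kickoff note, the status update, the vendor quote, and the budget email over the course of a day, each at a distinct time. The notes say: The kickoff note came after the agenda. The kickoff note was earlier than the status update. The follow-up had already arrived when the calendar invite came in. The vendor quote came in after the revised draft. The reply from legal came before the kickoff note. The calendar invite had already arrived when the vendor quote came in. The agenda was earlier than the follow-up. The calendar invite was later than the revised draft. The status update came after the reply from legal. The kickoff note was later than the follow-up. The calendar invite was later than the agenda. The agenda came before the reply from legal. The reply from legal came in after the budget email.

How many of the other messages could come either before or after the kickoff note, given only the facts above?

3

Forced before the kickoff note: the agenda, the budget email, the follow-up, and the reply from legal; forced after the kickoff note: the status update.
That leaves the calendar invite, the revised draft, and the vendor quote with no forced order relative to the kickoff note — 3.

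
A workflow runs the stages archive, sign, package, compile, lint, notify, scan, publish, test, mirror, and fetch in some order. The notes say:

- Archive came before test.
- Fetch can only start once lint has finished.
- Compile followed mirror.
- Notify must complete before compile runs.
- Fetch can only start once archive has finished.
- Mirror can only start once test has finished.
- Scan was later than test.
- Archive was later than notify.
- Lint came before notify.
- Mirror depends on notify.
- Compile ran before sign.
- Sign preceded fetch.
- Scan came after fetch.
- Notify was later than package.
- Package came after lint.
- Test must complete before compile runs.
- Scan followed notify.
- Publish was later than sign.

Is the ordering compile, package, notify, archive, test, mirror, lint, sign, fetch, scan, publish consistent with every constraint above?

The constraints require mirror before compile, but in the proposed sequence compile appears ahead of mirror. That one violation is enough.

no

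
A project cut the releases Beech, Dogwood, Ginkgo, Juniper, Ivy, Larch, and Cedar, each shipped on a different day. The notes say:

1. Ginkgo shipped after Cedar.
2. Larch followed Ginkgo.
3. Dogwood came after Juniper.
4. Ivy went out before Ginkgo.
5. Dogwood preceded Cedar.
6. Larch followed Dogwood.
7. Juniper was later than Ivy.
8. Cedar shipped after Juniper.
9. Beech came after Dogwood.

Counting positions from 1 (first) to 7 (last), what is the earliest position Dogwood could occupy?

Ivy and Juniper must both come before Dogwood — 2 forced predecessors.
Nothing else is forced ahead of Dogwood, so its earliest slot is position 2 + 1 = 3.

3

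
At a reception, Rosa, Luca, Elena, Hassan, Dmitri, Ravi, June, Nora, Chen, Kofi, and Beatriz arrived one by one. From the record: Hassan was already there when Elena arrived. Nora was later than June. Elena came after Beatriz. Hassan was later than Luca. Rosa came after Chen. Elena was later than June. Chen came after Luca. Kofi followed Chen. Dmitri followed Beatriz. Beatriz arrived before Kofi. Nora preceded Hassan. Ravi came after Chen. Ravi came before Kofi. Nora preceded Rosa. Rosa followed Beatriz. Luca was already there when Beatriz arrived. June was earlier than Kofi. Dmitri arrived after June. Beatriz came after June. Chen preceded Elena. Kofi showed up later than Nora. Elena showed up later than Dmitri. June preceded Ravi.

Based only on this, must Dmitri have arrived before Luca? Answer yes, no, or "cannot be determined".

Tracing the constraints gives Luca → Beatriz → Dmitri, so Luca must come before Dmitri.
That means Dmitri cannot be before Luca.

no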